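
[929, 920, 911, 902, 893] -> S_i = 929 + -9*i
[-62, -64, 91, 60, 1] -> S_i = Random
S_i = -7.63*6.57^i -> [-7.63, -50.13, -329.35, -2163.82, -14216.28]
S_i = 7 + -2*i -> [7, 5, 3, 1, -1]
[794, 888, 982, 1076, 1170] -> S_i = 794 + 94*i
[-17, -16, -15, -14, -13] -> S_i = -17 + 1*i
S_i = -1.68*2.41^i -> [-1.68, -4.05, -9.76, -23.52, -56.67]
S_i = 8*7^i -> [8, 56, 392, 2744, 19208]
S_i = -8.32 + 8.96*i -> [-8.32, 0.64, 9.6, 18.56, 27.52]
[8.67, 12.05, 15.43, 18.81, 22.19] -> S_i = 8.67 + 3.38*i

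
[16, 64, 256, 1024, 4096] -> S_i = 16*4^i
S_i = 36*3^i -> [36, 108, 324, 972, 2916]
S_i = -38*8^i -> [-38, -304, -2432, -19456, -155648]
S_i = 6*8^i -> [6, 48, 384, 3072, 24576]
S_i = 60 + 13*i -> [60, 73, 86, 99, 112]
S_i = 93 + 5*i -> [93, 98, 103, 108, 113]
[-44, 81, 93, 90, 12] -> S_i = Random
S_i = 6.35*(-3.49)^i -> [6.35, -22.16, 77.34, -269.93, 942.05]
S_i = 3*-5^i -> [3, -15, 75, -375, 1875]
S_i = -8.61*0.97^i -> [-8.61, -8.35, -8.1, -7.86, -7.62]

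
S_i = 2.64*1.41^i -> [2.64, 3.72, 5.25, 7.4, 10.43]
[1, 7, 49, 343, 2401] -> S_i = 1*7^i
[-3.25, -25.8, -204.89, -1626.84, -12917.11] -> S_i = -3.25*7.94^i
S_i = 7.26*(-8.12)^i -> [7.26, -58.95, 478.68, -3886.91, 31561.73]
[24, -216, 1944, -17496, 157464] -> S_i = 24*-9^i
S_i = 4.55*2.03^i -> [4.55, 9.24, 18.75, 38.06, 77.27]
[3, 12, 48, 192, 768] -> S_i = 3*4^i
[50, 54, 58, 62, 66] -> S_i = 50 + 4*i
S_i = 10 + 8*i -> [10, 18, 26, 34, 42]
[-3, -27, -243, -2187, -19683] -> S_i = -3*9^i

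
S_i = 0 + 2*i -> [0, 2, 4, 6, 8]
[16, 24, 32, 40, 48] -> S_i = 16 + 8*i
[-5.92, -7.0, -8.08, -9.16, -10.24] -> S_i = -5.92 + -1.08*i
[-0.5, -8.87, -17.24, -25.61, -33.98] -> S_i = -0.50 + -8.37*i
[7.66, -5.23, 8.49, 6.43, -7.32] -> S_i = Random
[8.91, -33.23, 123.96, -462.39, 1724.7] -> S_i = 8.91*(-3.73)^i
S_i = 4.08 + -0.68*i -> [4.08, 3.4, 2.72, 2.04, 1.36]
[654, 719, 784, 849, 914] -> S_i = 654 + 65*i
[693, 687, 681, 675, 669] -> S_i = 693 + -6*i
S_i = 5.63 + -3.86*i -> [5.63, 1.77, -2.09, -5.95, -9.81]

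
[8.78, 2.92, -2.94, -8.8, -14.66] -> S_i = 8.78 + -5.86*i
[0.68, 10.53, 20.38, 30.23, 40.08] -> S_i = 0.68 + 9.85*i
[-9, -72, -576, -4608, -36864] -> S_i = -9*8^i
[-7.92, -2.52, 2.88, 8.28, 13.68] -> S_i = -7.92 + 5.40*i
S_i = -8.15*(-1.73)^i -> [-8.15, 14.1, -24.39, 42.2, -73.0]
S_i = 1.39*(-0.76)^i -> [1.39, -1.06, 0.8, -0.61, 0.46]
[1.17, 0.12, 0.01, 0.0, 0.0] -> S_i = 1.17*0.10^i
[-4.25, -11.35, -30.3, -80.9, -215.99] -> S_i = -4.25*2.67^i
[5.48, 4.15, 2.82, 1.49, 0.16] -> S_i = 5.48 + -1.33*i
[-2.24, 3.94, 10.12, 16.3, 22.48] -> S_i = -2.24 + 6.18*i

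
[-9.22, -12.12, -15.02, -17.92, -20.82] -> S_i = -9.22 + -2.90*i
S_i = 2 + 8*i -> [2, 10, 18, 26, 34]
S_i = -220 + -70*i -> [-220, -290, -360, -430, -500]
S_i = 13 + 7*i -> [13, 20, 27, 34, 41]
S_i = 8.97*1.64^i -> [8.97, 14.71, 24.13, 39.57, 64.89]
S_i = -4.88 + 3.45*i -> [-4.88, -1.43, 2.02, 5.47, 8.92]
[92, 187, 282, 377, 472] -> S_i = 92 + 95*i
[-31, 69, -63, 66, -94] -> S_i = Random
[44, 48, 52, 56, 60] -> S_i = 44 + 4*i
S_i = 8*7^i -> [8, 56, 392, 2744, 19208]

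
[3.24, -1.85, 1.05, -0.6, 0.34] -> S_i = 3.24*(-0.57)^i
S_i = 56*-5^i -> [56, -280, 1400, -7000, 35000]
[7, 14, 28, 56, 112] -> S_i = 7*2^i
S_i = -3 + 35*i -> [-3, 32, 67, 102, 137]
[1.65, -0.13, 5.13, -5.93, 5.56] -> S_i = Random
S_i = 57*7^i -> [57, 399, 2793, 19551, 136857]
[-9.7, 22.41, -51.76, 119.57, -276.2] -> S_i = -9.70*(-2.31)^i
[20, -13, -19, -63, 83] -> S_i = Random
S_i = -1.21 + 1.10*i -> [-1.21, -0.11, 0.99, 2.09, 3.19]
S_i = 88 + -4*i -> [88, 84, 80, 76, 72]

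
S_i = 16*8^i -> [16, 128, 1024, 8192, 65536]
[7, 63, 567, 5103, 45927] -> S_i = 7*9^i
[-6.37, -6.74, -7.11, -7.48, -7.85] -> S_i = -6.37 + -0.37*i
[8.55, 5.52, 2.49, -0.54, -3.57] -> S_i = 8.55 + -3.03*i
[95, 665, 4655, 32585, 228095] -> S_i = 95*7^i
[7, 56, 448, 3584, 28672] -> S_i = 7*8^i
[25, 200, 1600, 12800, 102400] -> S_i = 25*8^i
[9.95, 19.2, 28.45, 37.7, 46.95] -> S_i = 9.95 + 9.25*i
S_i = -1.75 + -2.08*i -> [-1.75, -3.83, -5.91, -7.99, -10.07]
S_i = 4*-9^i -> [4, -36, 324, -2916, 26244]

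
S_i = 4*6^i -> [4, 24, 144, 864, 5184]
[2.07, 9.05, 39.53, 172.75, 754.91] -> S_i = 2.07*4.37^i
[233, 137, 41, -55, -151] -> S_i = 233 + -96*i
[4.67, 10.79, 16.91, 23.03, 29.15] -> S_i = 4.67 + 6.12*i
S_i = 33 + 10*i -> [33, 43, 53, 63, 73]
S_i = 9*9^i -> [9, 81, 729, 6561, 59049]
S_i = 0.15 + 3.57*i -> [0.15, 3.72, 7.29, 10.86, 14.43]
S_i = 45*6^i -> [45, 270, 1620, 9720, 58320]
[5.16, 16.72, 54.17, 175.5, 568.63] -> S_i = 5.16*3.24^i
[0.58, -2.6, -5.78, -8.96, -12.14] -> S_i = 0.58 + -3.18*i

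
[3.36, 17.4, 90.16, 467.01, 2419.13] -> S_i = 3.36*5.18^i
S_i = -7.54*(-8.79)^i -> [-7.54, 66.28, -582.57, 5120.8, -45011.85]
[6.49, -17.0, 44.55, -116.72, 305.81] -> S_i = 6.49*(-2.62)^i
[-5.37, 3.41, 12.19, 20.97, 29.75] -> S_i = -5.37 + 8.78*i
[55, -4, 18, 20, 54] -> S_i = Random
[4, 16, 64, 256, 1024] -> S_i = 4*4^i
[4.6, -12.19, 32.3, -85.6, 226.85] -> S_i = 4.60*(-2.65)^i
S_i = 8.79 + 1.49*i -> [8.79, 10.28, 11.77, 13.26, 14.75]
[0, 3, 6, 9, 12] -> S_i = 0 + 3*i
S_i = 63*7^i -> [63, 441, 3087, 21609, 151263]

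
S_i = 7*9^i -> [7, 63, 567, 5103, 45927]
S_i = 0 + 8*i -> [0, 8, 16, 24, 32]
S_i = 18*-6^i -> [18, -108, 648, -3888, 23328]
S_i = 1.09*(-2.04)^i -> [1.09, -2.22, 4.54, -9.25, 18.88]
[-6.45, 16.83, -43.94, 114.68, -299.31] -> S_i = -6.45*(-2.61)^i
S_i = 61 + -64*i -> [61, -3, -67, -131, -195]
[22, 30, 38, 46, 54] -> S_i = 22 + 8*i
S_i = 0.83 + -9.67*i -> [0.83, -8.84, -18.51, -28.18, -37.85]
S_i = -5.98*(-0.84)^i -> [-5.98, 5.02, -4.22, 3.54, -2.98]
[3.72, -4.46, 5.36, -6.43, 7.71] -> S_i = 3.72*(-1.20)^i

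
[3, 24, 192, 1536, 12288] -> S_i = 3*8^i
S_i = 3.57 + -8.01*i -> [3.57, -4.44, -12.45, -20.46, -28.47]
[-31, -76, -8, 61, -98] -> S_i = Random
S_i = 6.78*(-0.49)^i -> [6.78, -3.32, 1.63, -0.8, 0.39]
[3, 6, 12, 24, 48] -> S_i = 3*2^i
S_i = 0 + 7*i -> [0, 7, 14, 21, 28]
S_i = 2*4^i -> [2, 8, 32, 128, 512]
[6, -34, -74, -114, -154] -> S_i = 6 + -40*i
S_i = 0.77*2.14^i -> [0.77, 1.65, 3.53, 7.55, 16.15]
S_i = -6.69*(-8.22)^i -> [-6.69, 54.99, -452.03, 3715.71, -30543.12]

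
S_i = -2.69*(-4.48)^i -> [-2.69, 12.05, -53.99, 241.87, -1083.59]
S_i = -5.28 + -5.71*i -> [-5.28, -10.99, -16.7, -22.41, -28.12]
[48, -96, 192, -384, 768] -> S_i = 48*-2^i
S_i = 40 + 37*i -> [40, 77, 114, 151, 188]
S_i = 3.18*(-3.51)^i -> [3.18, -11.16, 39.18, -137.51, 482.68]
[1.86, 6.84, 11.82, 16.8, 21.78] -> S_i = 1.86 + 4.98*i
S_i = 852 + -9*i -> [852, 843, 834, 825, 816]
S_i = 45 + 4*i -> [45, 49, 53, 57, 61]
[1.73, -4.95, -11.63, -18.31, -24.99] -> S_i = 1.73 + -6.68*i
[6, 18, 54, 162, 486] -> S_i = 6*3^i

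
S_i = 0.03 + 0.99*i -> [0.03, 1.02, 2.01, 3.0, 3.99]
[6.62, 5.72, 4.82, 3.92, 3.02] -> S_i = 6.62 + -0.90*i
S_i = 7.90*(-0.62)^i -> [7.9, -4.9, 3.04, -1.88, 1.17]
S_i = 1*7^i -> [1, 7, 49, 343, 2401]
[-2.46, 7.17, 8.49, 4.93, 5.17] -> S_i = Random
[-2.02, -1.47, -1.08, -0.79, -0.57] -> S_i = -2.02*0.73^i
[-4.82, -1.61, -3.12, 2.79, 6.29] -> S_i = Random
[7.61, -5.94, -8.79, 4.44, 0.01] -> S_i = Random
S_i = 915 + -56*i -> [915, 859, 803, 747, 691]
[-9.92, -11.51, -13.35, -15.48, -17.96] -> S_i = -9.92*1.16^i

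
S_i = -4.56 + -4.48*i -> [-4.56, -9.04, -13.52, -18.0, -22.48]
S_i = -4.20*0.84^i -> [-4.2, -3.53, -2.96, -2.49, -2.09]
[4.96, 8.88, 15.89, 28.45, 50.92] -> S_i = 4.96*1.79^i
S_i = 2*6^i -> [2, 12, 72, 432, 2592]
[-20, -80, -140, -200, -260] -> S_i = -20 + -60*i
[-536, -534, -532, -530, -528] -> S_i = -536 + 2*i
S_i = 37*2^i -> [37, 74, 148, 296, 592]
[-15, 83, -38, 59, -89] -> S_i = Random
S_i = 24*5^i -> [24, 120, 600, 3000, 15000]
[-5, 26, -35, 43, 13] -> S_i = Random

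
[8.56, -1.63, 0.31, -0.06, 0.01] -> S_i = 8.56*(-0.19)^i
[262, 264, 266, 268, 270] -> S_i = 262 + 2*i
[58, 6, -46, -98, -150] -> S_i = 58 + -52*i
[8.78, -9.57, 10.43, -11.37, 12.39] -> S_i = 8.78*(-1.09)^i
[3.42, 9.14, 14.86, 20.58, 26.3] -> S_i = 3.42 + 5.72*i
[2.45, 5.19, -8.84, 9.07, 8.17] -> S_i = Random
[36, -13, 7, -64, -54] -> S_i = Random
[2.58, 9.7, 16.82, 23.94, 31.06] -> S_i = 2.58 + 7.12*i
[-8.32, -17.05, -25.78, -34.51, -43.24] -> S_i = -8.32 + -8.73*i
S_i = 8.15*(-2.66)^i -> [8.15, -21.68, 57.67, -153.39, 408.02]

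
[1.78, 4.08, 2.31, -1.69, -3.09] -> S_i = Random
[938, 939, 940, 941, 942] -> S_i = 938 + 1*i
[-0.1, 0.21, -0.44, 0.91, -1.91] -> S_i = -0.10*(-2.09)^i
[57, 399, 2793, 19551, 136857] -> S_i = 57*7^i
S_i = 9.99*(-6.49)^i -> [9.99, -64.84, 420.78, -2730.86, 17723.29]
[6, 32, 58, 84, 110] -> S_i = 6 + 26*i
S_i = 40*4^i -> [40, 160, 640, 2560, 10240]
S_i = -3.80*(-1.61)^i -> [-3.8, 6.12, -9.85, 15.86, -25.53]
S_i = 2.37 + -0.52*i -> [2.37, 1.85, 1.33, 0.81, 0.29]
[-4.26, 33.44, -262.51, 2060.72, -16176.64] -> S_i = -4.26*(-7.85)^i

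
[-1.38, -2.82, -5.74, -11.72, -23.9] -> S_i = -1.38*2.04^i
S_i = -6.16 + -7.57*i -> [-6.16, -13.73, -21.3, -28.87, -36.44]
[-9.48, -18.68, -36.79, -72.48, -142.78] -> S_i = -9.48*1.97^i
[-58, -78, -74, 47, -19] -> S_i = Random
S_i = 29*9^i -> [29, 261, 2349, 21141, 190269]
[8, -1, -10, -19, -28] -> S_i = 8 + -9*i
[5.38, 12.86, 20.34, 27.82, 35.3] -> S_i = 5.38 + 7.48*i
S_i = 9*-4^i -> [9, -36, 144, -576, 2304]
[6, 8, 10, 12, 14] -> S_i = 6 + 2*i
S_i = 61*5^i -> [61, 305, 1525, 7625, 38125]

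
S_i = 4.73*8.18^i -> [4.73, 38.69, 316.5, 2588.93, 21177.48]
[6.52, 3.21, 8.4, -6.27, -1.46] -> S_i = Random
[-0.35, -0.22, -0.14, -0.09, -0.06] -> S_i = -0.35*0.64^i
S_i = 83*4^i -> [83, 332, 1328, 5312, 21248]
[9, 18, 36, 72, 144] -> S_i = 9*2^i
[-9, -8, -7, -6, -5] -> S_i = -9 + 1*i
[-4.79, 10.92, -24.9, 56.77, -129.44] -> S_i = -4.79*(-2.28)^i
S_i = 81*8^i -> [81, 648, 5184, 41472, 331776]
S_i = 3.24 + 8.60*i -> [3.24, 11.84, 20.44, 29.04, 37.64]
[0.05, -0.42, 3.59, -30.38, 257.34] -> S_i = 0.05*(-8.47)^i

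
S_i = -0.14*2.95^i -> [-0.14, -0.41, -1.22, -3.59, -10.6]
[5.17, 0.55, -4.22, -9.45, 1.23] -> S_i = Random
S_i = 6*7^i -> [6, 42, 294, 2058, 14406]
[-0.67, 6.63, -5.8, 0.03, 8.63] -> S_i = Random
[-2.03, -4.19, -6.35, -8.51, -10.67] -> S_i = -2.03 + -2.16*i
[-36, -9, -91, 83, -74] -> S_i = Random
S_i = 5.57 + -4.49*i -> [5.57, 1.08, -3.41, -7.9, -12.39]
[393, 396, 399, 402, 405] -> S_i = 393 + 3*i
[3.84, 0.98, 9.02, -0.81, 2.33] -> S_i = Random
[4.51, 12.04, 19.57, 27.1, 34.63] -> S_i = 4.51 + 7.53*i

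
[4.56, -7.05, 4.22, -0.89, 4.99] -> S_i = Random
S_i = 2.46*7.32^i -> [2.46, 18.01, 131.81, 964.87, 7062.84]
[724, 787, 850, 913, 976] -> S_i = 724 + 63*i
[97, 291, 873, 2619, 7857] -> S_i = 97*3^i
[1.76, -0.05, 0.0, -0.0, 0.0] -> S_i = 1.76*(-0.03)^i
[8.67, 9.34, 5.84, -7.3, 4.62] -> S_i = Random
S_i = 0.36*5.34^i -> [0.36, 1.92, 10.27, 54.82, 292.73]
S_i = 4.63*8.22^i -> [4.63, 38.06, 312.84, 2571.56, 21138.21]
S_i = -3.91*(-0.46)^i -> [-3.91, 1.8, -0.83, 0.38, -0.18]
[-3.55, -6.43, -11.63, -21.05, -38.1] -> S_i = -3.55*1.81^i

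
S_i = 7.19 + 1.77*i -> [7.19, 8.96, 10.73, 12.5, 14.27]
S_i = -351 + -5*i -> [-351, -356, -361, -366, -371]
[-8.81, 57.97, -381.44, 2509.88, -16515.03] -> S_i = -8.81*(-6.58)^i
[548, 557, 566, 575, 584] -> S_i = 548 + 9*i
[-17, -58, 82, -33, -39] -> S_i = Random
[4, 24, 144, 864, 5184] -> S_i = 4*6^i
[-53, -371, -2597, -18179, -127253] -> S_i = -53*7^i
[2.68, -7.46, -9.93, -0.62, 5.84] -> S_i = Random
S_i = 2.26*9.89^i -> [2.26, 22.35, 221.06, 2186.24, 21621.89]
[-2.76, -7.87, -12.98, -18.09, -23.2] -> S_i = -2.76 + -5.11*i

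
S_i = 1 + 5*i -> [1, 6, 11, 16, 21]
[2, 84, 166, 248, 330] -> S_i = 2 + 82*i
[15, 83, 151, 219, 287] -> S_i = 15 + 68*i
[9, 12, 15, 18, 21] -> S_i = 9 + 3*i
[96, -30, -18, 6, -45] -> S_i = Random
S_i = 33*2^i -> [33, 66, 132, 264, 528]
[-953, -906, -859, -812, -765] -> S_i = -953 + 47*i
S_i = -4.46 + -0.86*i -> [-4.46, -5.32, -6.18, -7.04, -7.9]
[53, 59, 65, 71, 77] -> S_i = 53 + 6*i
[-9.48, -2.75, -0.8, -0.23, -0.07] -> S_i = -9.48*0.29^i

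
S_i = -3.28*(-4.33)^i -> [-3.28, 14.2, -61.5, 266.28, -1152.99]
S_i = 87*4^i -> [87, 348, 1392, 5568, 22272]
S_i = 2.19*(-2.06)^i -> [2.19, -4.51, 9.29, -19.14, 39.44]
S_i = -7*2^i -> [-7, -14, -28, -56, -112]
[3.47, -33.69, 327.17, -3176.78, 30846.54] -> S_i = 3.47*(-9.71)^i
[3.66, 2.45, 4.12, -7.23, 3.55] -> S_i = Random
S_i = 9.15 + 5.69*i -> [9.15, 14.84, 20.53, 26.22, 31.91]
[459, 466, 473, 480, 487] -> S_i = 459 + 7*i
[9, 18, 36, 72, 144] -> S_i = 9*2^i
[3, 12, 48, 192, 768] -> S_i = 3*4^i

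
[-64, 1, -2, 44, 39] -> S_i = Random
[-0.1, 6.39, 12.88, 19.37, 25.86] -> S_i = -0.10 + 6.49*i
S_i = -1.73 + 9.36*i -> [-1.73, 7.63, 16.99, 26.35, 35.71]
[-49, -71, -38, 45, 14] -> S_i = Random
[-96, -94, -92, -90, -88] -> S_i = -96 + 2*i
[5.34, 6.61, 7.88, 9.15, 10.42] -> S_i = 5.34 + 1.27*i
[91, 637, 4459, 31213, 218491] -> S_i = 91*7^i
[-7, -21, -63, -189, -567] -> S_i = -7*3^i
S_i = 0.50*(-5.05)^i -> [0.5, -2.52, 12.75, -64.39, 325.19]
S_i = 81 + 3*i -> [81, 84, 87, 90, 93]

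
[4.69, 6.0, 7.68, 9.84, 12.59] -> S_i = 4.69*1.28^i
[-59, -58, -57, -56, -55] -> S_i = -59 + 1*i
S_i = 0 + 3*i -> [0, 3, 6, 9, 12]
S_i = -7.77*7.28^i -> [-7.77, -56.57, -411.8, -2997.89, -21824.61]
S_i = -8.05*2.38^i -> [-8.05, -19.16, -45.6, -108.52, -258.29]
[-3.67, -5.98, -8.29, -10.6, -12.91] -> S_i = -3.67 + -2.31*i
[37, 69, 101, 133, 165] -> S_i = 37 + 32*i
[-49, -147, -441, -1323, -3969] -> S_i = -49*3^i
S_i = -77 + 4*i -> [-77, -73, -69, -65, -61]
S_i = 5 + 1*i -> [5, 6, 7, 8, 9]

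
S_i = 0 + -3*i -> [0, -3, -6, -9, -12]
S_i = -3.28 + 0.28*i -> [-3.28, -3.0, -2.72, -2.44, -2.16]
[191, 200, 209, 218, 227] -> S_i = 191 + 9*i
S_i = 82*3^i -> [82, 246, 738, 2214, 6642]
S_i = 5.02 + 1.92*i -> [5.02, 6.94, 8.86, 10.78, 12.7]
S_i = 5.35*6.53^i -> [5.35, 34.94, 228.13, 1489.68, 9727.62]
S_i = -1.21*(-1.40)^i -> [-1.21, 1.69, -2.37, 3.32, -4.65]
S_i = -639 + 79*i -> [-639, -560, -481, -402, -323]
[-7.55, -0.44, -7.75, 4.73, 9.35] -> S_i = Random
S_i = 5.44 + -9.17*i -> [5.44, -3.73, -12.9, -22.07, -31.24]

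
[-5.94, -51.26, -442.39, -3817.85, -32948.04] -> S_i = -5.94*8.63^i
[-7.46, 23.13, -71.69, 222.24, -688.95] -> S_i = -7.46*(-3.10)^i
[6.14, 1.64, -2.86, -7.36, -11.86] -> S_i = 6.14 + -4.50*i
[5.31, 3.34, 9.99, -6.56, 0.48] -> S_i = Random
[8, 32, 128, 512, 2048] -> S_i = 8*4^i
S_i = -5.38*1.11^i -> [-5.38, -5.97, -6.63, -7.36, -8.17]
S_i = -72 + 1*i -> [-72, -71, -70, -69, -68]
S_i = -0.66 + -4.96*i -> [-0.66, -5.62, -10.58, -15.54, -20.5]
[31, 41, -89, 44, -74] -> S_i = Random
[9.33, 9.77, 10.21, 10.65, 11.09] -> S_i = 9.33 + 0.44*i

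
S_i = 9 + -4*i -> [9, 5, 1, -3, -7]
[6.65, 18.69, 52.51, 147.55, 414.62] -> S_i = 6.65*2.81^i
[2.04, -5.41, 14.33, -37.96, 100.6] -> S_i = 2.04*(-2.65)^i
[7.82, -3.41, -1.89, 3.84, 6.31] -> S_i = Random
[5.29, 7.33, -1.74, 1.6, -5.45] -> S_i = Random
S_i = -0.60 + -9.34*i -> [-0.6, -9.94, -19.28, -28.62, -37.96]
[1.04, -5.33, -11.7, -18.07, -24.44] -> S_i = 1.04 + -6.37*i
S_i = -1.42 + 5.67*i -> [-1.42, 4.25, 9.92, 15.59, 21.26]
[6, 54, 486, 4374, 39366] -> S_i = 6*9^i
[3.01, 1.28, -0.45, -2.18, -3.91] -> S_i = 3.01 + -1.73*i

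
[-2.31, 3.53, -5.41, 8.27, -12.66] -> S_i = -2.31*(-1.53)^i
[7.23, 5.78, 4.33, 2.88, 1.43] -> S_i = 7.23 + -1.45*i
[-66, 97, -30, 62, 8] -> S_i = Random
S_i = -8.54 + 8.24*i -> [-8.54, -0.3, 7.94, 16.18, 24.42]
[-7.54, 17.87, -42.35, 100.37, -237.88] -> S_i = -7.54*(-2.37)^i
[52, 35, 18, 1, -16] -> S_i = 52 + -17*i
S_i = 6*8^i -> [6, 48, 384, 3072, 24576]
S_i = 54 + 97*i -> [54, 151, 248, 345, 442]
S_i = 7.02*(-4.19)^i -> [7.02, -29.41, 123.24, -516.39, 2163.68]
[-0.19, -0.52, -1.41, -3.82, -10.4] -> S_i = -0.19*2.72^i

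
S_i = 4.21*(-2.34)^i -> [4.21, -9.85, 23.05, -53.94, 126.23]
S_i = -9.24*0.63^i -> [-9.24, -5.82, -3.67, -2.31, -1.46]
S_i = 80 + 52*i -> [80, 132, 184, 236, 288]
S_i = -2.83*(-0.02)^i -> [-2.83, 0.06, -0.0, 0.0, -0.0]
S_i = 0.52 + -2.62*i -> [0.52, -2.1, -4.72, -7.34, -9.96]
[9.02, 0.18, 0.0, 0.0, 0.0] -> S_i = 9.02*0.02^i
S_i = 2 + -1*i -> [2, 1, 0, -1, -2]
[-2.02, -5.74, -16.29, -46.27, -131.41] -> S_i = -2.02*2.84^i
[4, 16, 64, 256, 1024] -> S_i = 4*4^i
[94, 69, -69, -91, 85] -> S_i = Random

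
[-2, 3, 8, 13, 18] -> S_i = -2 + 5*i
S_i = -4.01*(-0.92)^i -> [-4.01, 3.69, -3.39, 3.12, -2.87]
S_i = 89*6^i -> [89, 534, 3204, 19224, 115344]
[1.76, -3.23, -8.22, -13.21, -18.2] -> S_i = 1.76 + -4.99*i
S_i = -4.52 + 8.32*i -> [-4.52, 3.8, 12.12, 20.44, 28.76]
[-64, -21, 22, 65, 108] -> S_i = -64 + 43*i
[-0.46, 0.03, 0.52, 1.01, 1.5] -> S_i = -0.46 + 0.49*i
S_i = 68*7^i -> [68, 476, 3332, 23324, 163268]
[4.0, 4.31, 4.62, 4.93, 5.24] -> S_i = 4.00 + 0.31*i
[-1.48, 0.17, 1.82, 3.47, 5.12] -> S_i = -1.48 + 1.65*i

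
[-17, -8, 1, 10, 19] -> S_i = -17 + 9*i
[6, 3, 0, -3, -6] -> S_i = 6 + -3*i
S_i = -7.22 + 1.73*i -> [-7.22, -5.49, -3.76, -2.03, -0.3]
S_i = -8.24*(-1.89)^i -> [-8.24, 15.57, -29.43, 55.63, -105.14]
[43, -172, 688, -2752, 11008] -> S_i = 43*-4^i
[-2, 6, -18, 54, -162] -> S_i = -2*-3^i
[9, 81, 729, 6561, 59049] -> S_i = 9*9^i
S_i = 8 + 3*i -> [8, 11, 14, 17, 20]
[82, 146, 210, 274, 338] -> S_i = 82 + 64*i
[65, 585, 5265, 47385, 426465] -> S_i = 65*9^i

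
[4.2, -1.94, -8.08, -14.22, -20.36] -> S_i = 4.20 + -6.14*i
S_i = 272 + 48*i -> [272, 320, 368, 416, 464]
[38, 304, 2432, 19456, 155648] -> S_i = 38*8^i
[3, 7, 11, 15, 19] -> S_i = 3 + 4*i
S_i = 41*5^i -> [41, 205, 1025, 5125, 25625]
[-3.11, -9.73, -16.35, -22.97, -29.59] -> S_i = -3.11 + -6.62*i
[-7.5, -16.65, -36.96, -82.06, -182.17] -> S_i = -7.50*2.22^i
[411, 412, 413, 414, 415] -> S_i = 411 + 1*i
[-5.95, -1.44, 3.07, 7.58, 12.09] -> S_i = -5.95 + 4.51*i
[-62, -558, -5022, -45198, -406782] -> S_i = -62*9^i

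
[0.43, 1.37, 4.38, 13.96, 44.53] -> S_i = 0.43*3.19^i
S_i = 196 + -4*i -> [196, 192, 188, 184, 180]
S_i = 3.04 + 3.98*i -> [3.04, 7.02, 11.0, 14.98, 18.96]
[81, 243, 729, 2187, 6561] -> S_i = 81*3^i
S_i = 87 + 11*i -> [87, 98, 109, 120, 131]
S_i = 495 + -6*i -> [495, 489, 483, 477, 471]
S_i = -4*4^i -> [-4, -16, -64, -256, -1024]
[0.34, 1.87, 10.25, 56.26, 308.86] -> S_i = 0.34*5.49^i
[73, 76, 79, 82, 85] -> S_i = 73 + 3*i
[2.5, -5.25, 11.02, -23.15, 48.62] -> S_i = 2.50*(-2.10)^i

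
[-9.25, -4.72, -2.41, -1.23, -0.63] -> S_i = -9.25*0.51^i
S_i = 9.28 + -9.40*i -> [9.28, -0.12, -9.52, -18.92, -28.32]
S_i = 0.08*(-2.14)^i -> [0.08, -0.17, 0.37, -0.78, 1.68]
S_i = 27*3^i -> [27, 81, 243, 729, 2187]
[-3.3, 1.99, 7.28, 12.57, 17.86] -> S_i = -3.30 + 5.29*i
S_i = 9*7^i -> [9, 63, 441, 3087, 21609]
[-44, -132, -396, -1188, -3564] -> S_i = -44*3^i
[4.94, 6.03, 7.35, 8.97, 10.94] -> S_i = 4.94*1.22^i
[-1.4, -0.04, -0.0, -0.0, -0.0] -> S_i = -1.40*0.03^i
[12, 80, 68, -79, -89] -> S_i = Random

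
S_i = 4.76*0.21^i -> [4.76, 1.0, 0.21, 0.04, 0.01]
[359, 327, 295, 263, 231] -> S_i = 359 + -32*i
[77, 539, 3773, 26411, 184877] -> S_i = 77*7^i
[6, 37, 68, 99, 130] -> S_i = 6 + 31*i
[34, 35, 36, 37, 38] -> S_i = 34 + 1*i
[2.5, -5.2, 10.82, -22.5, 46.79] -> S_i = 2.50*(-2.08)^i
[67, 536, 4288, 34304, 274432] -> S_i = 67*8^i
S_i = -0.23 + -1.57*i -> [-0.23, -1.8, -3.37, -4.94, -6.51]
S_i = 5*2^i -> [5, 10, 20, 40, 80]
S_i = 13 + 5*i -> [13, 18, 23, 28, 33]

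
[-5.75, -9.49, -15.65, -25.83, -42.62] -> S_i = -5.75*1.65^i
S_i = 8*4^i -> [8, 32, 128, 512, 2048]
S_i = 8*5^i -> [8, 40, 200, 1000, 5000]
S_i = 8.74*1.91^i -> [8.74, 16.69, 31.88, 60.9, 116.32]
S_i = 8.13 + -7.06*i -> [8.13, 1.07, -5.99, -13.05, -20.11]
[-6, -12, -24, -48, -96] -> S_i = -6*2^i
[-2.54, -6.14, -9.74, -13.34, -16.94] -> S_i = -2.54 + -3.60*i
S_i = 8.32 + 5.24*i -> [8.32, 13.56, 18.8, 24.04, 29.28]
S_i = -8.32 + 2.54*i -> [-8.32, -5.78, -3.24, -0.7, 1.84]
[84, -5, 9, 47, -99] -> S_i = Random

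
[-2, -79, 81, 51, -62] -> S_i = Random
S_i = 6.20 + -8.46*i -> [6.2, -2.26, -10.72, -19.18, -27.64]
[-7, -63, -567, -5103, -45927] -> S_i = -7*9^i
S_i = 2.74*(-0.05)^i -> [2.74, -0.14, 0.01, -0.0, 0.0]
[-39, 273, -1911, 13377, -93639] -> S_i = -39*-7^i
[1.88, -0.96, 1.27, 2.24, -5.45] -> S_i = Random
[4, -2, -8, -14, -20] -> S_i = 4 + -6*i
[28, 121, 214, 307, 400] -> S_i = 28 + 93*i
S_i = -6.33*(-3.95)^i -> [-6.33, 25.0, -98.76, 390.12, -1540.96]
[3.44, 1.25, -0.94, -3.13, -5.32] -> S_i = 3.44 + -2.19*i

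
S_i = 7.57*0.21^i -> [7.57, 1.59, 0.33, 0.07, 0.01]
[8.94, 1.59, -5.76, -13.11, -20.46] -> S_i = 8.94 + -7.35*i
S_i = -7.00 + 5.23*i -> [-7.0, -1.77, 3.46, 8.69, 13.92]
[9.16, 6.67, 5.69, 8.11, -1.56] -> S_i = Random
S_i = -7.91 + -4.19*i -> [-7.91, -12.1, -16.29, -20.48, -24.67]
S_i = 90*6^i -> [90, 540, 3240, 19440, 116640]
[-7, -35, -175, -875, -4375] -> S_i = -7*5^i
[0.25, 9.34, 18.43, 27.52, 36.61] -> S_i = 0.25 + 9.09*i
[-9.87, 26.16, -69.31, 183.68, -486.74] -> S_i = -9.87*(-2.65)^i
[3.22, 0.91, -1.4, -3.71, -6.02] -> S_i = 3.22 + -2.31*i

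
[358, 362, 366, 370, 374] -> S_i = 358 + 4*i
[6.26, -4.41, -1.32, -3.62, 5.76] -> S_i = Random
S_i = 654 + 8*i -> [654, 662, 670, 678, 686]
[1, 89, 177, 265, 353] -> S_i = 1 + 88*i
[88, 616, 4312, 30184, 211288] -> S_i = 88*7^i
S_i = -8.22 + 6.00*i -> [-8.22, -2.22, 3.78, 9.78, 15.78]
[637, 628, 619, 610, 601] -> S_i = 637 + -9*i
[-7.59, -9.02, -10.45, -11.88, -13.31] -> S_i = -7.59 + -1.43*i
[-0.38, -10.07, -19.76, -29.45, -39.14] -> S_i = -0.38 + -9.69*i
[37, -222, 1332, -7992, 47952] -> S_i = 37*-6^i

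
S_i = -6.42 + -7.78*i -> [-6.42, -14.2, -21.98, -29.76, -37.54]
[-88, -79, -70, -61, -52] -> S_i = -88 + 9*i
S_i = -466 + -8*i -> [-466, -474, -482, -490, -498]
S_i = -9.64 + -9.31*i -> [-9.64, -18.95, -28.26, -37.57, -46.88]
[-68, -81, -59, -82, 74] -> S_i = Random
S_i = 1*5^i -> [1, 5, 25, 125, 625]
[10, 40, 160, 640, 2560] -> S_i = 10*4^i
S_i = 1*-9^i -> [1, -9, 81, -729, 6561]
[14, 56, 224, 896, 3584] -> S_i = 14*4^i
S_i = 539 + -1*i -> [539, 538, 537, 536, 535]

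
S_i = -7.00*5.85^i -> [-7.0, -40.95, -239.56, -1401.41, -8198.26]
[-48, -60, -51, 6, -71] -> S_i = Random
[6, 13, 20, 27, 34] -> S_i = 6 + 7*i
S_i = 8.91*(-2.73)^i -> [8.91, -24.32, 66.41, -181.29, 494.91]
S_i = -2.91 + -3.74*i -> [-2.91, -6.65, -10.39, -14.13, -17.87]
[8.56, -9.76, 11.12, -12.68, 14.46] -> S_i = 8.56*(-1.14)^i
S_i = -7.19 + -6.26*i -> [-7.19, -13.45, -19.71, -25.97, -32.23]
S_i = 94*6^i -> [94, 564, 3384, 20304, 121824]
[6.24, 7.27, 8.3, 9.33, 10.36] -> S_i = 6.24 + 1.03*i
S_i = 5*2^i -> [5, 10, 20, 40, 80]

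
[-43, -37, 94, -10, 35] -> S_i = Random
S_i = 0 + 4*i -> [0, 4, 8, 12, 16]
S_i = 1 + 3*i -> [1, 4, 7, 10, 13]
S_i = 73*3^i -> [73, 219, 657, 1971, 5913]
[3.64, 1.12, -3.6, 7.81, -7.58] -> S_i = Random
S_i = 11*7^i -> [11, 77, 539, 3773, 26411]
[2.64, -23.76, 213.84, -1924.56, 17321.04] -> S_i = 2.64*(-9.00)^i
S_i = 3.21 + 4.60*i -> [3.21, 7.81, 12.41, 17.01, 21.61]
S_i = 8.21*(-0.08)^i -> [8.21, -0.66, 0.05, -0.0, 0.0]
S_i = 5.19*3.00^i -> [5.19, 15.57, 46.71, 140.13, 420.39]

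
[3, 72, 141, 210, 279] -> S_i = 3 + 69*i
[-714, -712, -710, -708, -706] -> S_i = -714 + 2*i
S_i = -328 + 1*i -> [-328, -327, -326, -325, -324]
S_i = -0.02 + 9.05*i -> [-0.02, 9.03, 18.08, 27.13, 36.18]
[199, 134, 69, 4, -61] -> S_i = 199 + -65*i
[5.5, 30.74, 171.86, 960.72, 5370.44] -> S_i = 5.50*5.59^i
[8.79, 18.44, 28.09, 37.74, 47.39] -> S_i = 8.79 + 9.65*i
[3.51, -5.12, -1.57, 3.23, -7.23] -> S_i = Random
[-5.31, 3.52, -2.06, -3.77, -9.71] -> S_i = Random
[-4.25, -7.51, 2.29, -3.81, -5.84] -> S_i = Random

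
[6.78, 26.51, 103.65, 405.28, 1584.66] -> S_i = 6.78*3.91^i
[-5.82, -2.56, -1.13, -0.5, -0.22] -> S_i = -5.82*0.44^i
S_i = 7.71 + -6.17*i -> [7.71, 1.54, -4.63, -10.8, -16.97]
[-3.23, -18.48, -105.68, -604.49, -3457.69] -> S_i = -3.23*5.72^i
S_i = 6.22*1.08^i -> [6.22, 6.72, 7.26, 7.84, 8.46]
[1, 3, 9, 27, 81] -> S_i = 1*3^i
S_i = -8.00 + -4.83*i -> [-8.0, -12.83, -17.66, -22.49, -27.32]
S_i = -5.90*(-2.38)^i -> [-5.9, 14.04, -33.42, 79.54, -189.3]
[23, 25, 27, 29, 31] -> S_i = 23 + 2*i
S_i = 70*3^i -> [70, 210, 630, 1890, 5670]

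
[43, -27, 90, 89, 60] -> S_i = Random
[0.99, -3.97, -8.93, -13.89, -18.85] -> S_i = 0.99 + -4.96*i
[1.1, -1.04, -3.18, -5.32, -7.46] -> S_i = 1.10 + -2.14*i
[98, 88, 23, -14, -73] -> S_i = Random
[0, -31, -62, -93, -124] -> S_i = 0 + -31*i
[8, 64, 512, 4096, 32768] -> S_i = 8*8^i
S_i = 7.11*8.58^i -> [7.11, 61.0, 523.41, 4490.88, 38531.75]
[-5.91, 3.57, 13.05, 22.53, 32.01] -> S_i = -5.91 + 9.48*i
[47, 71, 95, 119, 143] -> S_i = 47 + 24*i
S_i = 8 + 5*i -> [8, 13, 18, 23, 28]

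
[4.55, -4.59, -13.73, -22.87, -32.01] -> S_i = 4.55 + -9.14*i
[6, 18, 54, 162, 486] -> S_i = 6*3^i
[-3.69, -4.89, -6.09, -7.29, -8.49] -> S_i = -3.69 + -1.20*i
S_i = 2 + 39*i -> [2, 41, 80, 119, 158]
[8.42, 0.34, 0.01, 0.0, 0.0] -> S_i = 8.42*0.04^i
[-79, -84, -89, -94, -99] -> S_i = -79 + -5*i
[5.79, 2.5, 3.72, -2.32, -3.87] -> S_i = Random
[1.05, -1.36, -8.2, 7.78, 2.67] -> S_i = Random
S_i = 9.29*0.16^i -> [9.29, 1.49, 0.24, 0.04, 0.01]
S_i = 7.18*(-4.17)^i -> [7.18, -29.94, 124.85, -520.63, 2171.04]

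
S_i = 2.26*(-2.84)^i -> [2.26, -6.42, 18.23, -51.77, 147.02]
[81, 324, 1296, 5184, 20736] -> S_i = 81*4^i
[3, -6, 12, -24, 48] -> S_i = 3*-2^i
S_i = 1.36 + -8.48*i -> [1.36, -7.12, -15.6, -24.08, -32.56]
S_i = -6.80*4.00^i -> [-6.8, -27.2, -108.8, -435.2, -1740.8]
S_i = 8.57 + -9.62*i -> [8.57, -1.05, -10.67, -20.29, -29.91]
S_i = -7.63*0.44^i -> [-7.63, -3.36, -1.48, -0.65, -0.29]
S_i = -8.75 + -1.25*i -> [-8.75, -10.0, -11.25, -12.5, -13.75]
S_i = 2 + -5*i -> [2, -3, -8, -13, -18]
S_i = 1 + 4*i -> [1, 5, 9, 13, 17]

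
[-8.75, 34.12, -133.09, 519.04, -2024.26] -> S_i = -8.75*(-3.90)^i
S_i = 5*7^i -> [5, 35, 245, 1715, 12005]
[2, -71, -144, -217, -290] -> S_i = 2 + -73*i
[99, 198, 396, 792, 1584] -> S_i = 99*2^i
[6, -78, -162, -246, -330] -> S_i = 6 + -84*i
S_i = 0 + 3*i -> [0, 3, 6, 9, 12]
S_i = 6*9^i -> [6, 54, 486, 4374, 39366]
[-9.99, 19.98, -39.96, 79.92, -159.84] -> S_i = -9.99*(-2.00)^i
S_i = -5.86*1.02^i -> [-5.86, -5.98, -6.1, -6.22, -6.34]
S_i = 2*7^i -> [2, 14, 98, 686, 4802]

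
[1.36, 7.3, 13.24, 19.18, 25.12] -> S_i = 1.36 + 5.94*i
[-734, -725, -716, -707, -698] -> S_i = -734 + 9*i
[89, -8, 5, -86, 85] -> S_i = Random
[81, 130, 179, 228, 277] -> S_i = 81 + 49*i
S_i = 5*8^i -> [5, 40, 320, 2560, 20480]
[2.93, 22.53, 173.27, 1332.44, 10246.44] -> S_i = 2.93*7.69^i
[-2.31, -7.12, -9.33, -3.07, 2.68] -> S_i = Random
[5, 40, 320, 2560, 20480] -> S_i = 5*8^i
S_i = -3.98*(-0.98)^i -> [-3.98, 3.9, -3.82, 3.75, -3.67]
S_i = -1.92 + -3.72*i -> [-1.92, -5.64, -9.36, -13.08, -16.8]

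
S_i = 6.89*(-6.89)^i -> [6.89, -47.47, 327.08, -2253.6, 15527.31]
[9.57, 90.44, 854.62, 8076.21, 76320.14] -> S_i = 9.57*9.45^i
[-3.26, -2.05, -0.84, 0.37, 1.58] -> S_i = -3.26 + 1.21*i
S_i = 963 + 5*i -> [963, 968, 973, 978, 983]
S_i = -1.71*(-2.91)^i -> [-1.71, 4.98, -14.48, 42.14, -122.62]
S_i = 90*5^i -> [90, 450, 2250, 11250, 56250]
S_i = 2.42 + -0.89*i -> [2.42, 1.53, 0.64, -0.25, -1.14]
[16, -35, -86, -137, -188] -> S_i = 16 + -51*i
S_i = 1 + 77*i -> [1, 78, 155, 232, 309]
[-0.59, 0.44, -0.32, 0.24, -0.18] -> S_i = -0.59*(-0.74)^i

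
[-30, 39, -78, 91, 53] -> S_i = Random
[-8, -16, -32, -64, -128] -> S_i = -8*2^i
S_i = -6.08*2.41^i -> [-6.08, -14.65, -35.31, -85.1, -205.1]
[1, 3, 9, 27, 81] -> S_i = 1*3^i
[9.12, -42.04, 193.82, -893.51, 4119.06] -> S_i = 9.12*(-4.61)^i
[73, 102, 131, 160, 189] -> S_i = 73 + 29*i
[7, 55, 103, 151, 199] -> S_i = 7 + 48*i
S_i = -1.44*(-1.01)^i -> [-1.44, 1.45, -1.47, 1.48, -1.5]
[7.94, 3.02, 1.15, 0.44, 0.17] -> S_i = 7.94*0.38^i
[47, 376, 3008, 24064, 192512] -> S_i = 47*8^i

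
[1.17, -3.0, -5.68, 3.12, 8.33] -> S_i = Random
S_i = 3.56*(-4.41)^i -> [3.56, -15.7, 69.24, -305.33, 1346.49]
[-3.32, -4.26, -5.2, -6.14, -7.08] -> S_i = -3.32 + -0.94*i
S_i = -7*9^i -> [-7, -63, -567, -5103, -45927]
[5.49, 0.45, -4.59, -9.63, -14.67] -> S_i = 5.49 + -5.04*i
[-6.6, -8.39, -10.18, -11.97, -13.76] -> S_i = -6.60 + -1.79*i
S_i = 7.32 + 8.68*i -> [7.32, 16.0, 24.68, 33.36, 42.04]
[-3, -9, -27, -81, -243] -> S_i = -3*3^i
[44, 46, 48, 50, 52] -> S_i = 44 + 2*i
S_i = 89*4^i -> [89, 356, 1424, 5696, 22784]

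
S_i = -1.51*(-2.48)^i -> [-1.51, 3.74, -9.29, 23.03, -57.12]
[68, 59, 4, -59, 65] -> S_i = Random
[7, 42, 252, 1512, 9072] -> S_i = 7*6^i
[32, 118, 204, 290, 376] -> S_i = 32 + 86*i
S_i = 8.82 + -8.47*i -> [8.82, 0.35, -8.12, -16.59, -25.06]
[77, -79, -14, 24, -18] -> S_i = Random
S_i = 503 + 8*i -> [503, 511, 519, 527, 535]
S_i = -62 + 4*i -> [-62, -58, -54, -50, -46]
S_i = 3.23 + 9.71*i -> [3.23, 12.94, 22.65, 32.36, 42.07]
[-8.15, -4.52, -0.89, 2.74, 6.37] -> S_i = -8.15 + 3.63*i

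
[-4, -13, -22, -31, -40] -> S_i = -4 + -9*i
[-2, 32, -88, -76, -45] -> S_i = Random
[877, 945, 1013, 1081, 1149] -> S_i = 877 + 68*i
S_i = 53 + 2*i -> [53, 55, 57, 59, 61]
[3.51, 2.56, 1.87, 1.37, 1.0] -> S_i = 3.51*0.73^i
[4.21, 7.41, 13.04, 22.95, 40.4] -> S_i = 4.21*1.76^i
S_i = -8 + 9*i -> [-8, 1, 10, 19, 28]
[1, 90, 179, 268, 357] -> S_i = 1 + 89*i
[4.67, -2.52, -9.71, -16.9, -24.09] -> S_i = 4.67 + -7.19*i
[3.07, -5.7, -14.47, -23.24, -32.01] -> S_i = 3.07 + -8.77*i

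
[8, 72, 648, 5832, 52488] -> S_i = 8*9^i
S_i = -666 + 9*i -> [-666, -657, -648, -639, -630]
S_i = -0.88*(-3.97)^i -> [-0.88, 3.49, -13.87, 55.06, -218.6]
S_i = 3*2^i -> [3, 6, 12, 24, 48]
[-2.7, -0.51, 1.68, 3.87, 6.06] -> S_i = -2.70 + 2.19*i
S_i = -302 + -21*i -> [-302, -323, -344, -365, -386]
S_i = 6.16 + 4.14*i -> [6.16, 10.3, 14.44, 18.58, 22.72]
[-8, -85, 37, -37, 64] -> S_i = Random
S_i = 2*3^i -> [2, 6, 18, 54, 162]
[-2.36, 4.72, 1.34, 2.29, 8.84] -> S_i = Random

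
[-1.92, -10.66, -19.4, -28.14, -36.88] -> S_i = -1.92 + -8.74*i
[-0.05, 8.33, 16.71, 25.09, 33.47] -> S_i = -0.05 + 8.38*i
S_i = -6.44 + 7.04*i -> [-6.44, 0.6, 7.64, 14.68, 21.72]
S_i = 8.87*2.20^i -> [8.87, 19.51, 42.93, 94.45, 207.79]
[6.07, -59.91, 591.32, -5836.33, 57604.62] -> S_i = 6.07*(-9.87)^i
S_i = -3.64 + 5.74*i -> [-3.64, 2.1, 7.84, 13.58, 19.32]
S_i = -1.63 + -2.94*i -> [-1.63, -4.57, -7.51, -10.45, -13.39]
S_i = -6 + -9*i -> [-6, -15, -24, -33, -42]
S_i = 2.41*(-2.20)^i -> [2.41, -5.3, 11.66, -25.66, 56.46]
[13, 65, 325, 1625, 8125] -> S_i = 13*5^i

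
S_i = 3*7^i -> [3, 21, 147, 1029, 7203]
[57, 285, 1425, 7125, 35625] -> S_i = 57*5^i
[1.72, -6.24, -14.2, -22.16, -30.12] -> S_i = 1.72 + -7.96*i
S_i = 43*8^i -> [43, 344, 2752, 22016, 176128]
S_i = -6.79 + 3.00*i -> [-6.79, -3.79, -0.79, 2.21, 5.21]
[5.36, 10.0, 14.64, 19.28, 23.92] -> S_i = 5.36 + 4.64*i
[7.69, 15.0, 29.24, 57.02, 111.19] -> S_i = 7.69*1.95^i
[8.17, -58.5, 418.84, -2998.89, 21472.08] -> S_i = 8.17*(-7.16)^i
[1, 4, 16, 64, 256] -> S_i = 1*4^i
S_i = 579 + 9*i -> [579, 588, 597, 606, 615]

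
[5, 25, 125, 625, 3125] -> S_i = 5*5^i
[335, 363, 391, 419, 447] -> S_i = 335 + 28*i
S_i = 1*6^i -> [1, 6, 36, 216, 1296]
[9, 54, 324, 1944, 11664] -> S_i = 9*6^i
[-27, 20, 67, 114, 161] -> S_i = -27 + 47*i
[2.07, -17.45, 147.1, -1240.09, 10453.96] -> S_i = 2.07*(-8.43)^i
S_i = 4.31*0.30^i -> [4.31, 1.29, 0.39, 0.12, 0.03]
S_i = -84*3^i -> [-84, -252, -756, -2268, -6804]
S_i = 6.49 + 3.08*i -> [6.49, 9.57, 12.65, 15.73, 18.81]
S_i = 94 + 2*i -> [94, 96, 98, 100, 102]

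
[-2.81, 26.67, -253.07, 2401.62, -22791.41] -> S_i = -2.81*(-9.49)^i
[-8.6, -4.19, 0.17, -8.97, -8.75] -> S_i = Random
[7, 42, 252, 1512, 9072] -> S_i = 7*6^i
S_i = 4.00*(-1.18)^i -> [4.0, -4.72, 5.57, -6.57, 7.76]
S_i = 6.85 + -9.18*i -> [6.85, -2.33, -11.51, -20.69, -29.87]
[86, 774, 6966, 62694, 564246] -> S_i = 86*9^i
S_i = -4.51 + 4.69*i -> [-4.51, 0.18, 4.87, 9.56, 14.25]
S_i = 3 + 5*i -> [3, 8, 13, 18, 23]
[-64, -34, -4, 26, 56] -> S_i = -64 + 30*i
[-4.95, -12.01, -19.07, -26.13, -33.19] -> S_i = -4.95 + -7.06*i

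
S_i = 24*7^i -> [24, 168, 1176, 8232, 57624]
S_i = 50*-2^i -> [50, -100, 200, -400, 800]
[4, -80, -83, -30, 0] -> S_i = Random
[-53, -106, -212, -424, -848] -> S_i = -53*2^i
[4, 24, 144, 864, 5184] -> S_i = 4*6^i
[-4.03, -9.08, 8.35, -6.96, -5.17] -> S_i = Random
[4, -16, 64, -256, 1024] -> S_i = 4*-4^i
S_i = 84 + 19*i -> [84, 103, 122, 141, 160]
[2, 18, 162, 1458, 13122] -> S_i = 2*9^i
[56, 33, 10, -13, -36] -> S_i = 56 + -23*i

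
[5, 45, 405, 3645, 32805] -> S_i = 5*9^i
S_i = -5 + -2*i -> [-5, -7, -9, -11, -13]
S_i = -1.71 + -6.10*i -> [-1.71, -7.81, -13.91, -20.01, -26.11]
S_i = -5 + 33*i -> [-5, 28, 61, 94, 127]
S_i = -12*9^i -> [-12, -108, -972, -8748, -78732]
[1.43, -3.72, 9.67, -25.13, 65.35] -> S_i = 1.43*(-2.60)^i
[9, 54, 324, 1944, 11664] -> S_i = 9*6^i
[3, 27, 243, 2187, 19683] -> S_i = 3*9^i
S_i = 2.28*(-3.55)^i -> [2.28, -8.09, 28.73, -102.0, 362.12]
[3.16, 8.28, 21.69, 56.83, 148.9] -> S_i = 3.16*2.62^i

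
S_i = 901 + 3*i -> [901, 904, 907, 910, 913]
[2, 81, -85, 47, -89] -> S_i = Random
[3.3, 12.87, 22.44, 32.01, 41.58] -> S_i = 3.30 + 9.57*i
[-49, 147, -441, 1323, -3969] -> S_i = -49*-3^i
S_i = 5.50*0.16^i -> [5.5, 0.88, 0.14, 0.02, 0.0]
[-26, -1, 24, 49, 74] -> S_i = -26 + 25*i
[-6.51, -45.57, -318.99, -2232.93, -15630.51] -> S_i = -6.51*7.00^i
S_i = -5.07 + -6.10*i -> [-5.07, -11.17, -17.27, -23.37, -29.47]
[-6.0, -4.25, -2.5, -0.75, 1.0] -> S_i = -6.00 + 1.75*i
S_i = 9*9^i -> [9, 81, 729, 6561, 59049]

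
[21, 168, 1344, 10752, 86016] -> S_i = 21*8^i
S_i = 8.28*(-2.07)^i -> [8.28, -17.14, 35.48, -73.44, 152.02]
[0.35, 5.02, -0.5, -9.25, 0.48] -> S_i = Random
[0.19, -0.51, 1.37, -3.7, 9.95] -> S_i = 0.19*(-2.69)^i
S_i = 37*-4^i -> [37, -148, 592, -2368, 9472]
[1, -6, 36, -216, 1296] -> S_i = 1*-6^i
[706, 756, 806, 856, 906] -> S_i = 706 + 50*i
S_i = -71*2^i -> [-71, -142, -284, -568, -1136]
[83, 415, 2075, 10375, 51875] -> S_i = 83*5^i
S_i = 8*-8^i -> [8, -64, 512, -4096, 32768]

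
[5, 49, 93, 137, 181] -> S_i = 5 + 44*i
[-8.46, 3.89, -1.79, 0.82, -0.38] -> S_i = -8.46*(-0.46)^i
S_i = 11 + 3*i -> [11, 14, 17, 20, 23]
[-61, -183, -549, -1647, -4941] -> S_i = -61*3^i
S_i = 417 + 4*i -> [417, 421, 425, 429, 433]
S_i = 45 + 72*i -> [45, 117, 189, 261, 333]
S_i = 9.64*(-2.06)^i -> [9.64, -19.86, 40.91, -84.27, 173.6]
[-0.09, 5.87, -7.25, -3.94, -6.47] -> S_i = Random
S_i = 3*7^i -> [3, 21, 147, 1029, 7203]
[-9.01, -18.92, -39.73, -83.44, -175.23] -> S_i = -9.01*2.10^i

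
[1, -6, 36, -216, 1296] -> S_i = 1*-6^i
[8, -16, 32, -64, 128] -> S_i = 8*-2^i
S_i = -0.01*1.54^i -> [-0.01, -0.02, -0.02, -0.04, -0.06]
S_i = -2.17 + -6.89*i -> [-2.17, -9.06, -15.95, -22.84, -29.73]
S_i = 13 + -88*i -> [13, -75, -163, -251, -339]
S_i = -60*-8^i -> [-60, 480, -3840, 30720, -245760]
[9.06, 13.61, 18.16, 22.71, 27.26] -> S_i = 9.06 + 4.55*i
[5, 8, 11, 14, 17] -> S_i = 5 + 3*i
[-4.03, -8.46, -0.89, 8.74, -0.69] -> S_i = Random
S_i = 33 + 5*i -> [33, 38, 43, 48, 53]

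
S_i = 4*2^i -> [4, 8, 16, 32, 64]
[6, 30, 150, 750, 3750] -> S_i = 6*5^i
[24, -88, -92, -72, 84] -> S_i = Random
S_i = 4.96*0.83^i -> [4.96, 4.12, 3.42, 2.84, 2.35]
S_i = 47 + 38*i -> [47, 85, 123, 161, 199]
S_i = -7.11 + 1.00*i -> [-7.11, -6.11, -5.11, -4.11, -3.11]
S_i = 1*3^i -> [1, 3, 9, 27, 81]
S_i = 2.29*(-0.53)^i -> [2.29, -1.21, 0.64, -0.34, 0.18]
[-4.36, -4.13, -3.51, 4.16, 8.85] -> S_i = Random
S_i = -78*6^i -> [-78, -468, -2808, -16848, -101088]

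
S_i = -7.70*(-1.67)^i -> [-7.7, 12.86, -21.47, 35.86, -59.89]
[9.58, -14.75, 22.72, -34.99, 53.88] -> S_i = 9.58*(-1.54)^i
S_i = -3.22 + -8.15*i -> [-3.22, -11.37, -19.52, -27.67, -35.82]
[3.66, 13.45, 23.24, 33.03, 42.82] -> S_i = 3.66 + 9.79*i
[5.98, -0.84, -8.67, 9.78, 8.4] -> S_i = Random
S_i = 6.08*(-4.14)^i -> [6.08, -25.17, 104.21, -431.42, 1786.1]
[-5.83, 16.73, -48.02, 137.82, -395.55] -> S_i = -5.83*(-2.87)^i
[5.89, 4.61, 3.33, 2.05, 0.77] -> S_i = 5.89 + -1.28*i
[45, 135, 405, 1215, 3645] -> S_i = 45*3^i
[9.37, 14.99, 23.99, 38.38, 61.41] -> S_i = 9.37*1.60^i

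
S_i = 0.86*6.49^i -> [0.86, 5.58, 36.22, 235.09, 1525.73]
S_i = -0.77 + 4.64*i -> [-0.77, 3.87, 8.51, 13.15, 17.79]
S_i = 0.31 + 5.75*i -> [0.31, 6.06, 11.81, 17.56, 23.31]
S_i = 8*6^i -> [8, 48, 288, 1728, 10368]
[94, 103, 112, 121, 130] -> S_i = 94 + 9*i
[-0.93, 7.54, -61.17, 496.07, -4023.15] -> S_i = -0.93*(-8.11)^i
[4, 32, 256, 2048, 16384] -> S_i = 4*8^i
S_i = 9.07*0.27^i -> [9.07, 2.45, 0.66, 0.18, 0.05]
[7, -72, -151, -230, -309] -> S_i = 7 + -79*i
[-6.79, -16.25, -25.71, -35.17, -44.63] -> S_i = -6.79 + -9.46*i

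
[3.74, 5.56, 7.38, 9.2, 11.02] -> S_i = 3.74 + 1.82*i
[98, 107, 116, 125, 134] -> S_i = 98 + 9*i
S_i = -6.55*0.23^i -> [-6.55, -1.51, -0.35, -0.08, -0.02]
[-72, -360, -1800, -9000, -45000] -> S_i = -72*5^i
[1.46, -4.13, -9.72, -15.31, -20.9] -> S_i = 1.46 + -5.59*i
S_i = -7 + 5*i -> [-7, -2, 3, 8, 13]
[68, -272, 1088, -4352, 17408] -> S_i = 68*-4^i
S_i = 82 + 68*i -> [82, 150, 218, 286, 354]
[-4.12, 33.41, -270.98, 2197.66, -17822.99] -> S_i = -4.12*(-8.11)^i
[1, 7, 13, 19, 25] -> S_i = 1 + 6*i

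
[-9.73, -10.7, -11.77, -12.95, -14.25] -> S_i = -9.73*1.10^i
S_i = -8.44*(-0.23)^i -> [-8.44, 1.94, -0.45, 0.1, -0.02]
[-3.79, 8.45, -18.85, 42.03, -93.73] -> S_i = -3.79*(-2.23)^i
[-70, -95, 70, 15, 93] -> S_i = Random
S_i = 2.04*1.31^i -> [2.04, 2.67, 3.5, 4.59, 6.01]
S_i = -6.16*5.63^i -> [-6.16, -34.68, -195.25, -1099.27, -6188.91]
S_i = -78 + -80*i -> [-78, -158, -238, -318, -398]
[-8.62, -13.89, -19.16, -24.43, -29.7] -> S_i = -8.62 + -5.27*i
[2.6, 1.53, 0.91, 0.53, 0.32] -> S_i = 2.60*0.59^i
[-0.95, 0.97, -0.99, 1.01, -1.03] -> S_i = -0.95*(-1.02)^i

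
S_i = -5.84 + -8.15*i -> [-5.84, -13.99, -22.14, -30.29, -38.44]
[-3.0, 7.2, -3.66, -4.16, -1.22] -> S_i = Random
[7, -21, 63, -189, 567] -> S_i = 7*-3^i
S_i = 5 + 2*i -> [5, 7, 9, 11, 13]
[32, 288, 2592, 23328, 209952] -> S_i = 32*9^i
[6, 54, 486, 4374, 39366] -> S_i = 6*9^i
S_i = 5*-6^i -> [5, -30, 180, -1080, 6480]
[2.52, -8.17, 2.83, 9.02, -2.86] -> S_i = Random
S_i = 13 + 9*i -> [13, 22, 31, 40, 49]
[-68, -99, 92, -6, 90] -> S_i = Random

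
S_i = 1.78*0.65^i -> [1.78, 1.16, 0.75, 0.49, 0.32]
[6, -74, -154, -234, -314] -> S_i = 6 + -80*i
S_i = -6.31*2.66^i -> [-6.31, -16.78, -44.65, -118.76, -315.9]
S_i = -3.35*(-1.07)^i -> [-3.35, 3.58, -3.84, 4.1, -4.39]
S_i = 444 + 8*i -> [444, 452, 460, 468, 476]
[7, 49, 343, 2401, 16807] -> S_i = 7*7^i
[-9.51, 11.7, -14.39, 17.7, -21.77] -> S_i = -9.51*(-1.23)^i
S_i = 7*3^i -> [7, 21, 63, 189, 567]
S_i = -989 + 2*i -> [-989, -987, -985, -983, -981]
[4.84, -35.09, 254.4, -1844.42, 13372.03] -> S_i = 4.84*(-7.25)^i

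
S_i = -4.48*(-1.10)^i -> [-4.48, 4.93, -5.42, 5.96, -6.56]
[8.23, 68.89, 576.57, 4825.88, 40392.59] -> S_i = 8.23*8.37^i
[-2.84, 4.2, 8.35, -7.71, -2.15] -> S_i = Random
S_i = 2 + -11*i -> [2, -9, -20, -31, -42]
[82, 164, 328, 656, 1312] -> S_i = 82*2^i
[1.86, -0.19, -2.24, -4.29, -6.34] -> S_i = 1.86 + -2.05*i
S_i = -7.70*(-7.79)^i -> [-7.7, 59.98, -467.27, 3640.01, -28355.71]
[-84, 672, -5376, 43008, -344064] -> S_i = -84*-8^i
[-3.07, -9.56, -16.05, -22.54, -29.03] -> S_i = -3.07 + -6.49*i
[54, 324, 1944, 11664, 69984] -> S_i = 54*6^i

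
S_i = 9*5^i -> [9, 45, 225, 1125, 5625]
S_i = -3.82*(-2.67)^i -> [-3.82, 10.2, -27.23, 72.71, -194.14]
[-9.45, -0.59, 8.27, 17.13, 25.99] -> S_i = -9.45 + 8.86*i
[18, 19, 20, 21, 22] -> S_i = 18 + 1*i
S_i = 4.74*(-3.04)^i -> [4.74, -14.41, 43.81, -133.17, 404.83]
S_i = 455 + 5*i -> [455, 460, 465, 470, 475]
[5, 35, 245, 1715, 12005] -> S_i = 5*7^i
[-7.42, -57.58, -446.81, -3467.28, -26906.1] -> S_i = -7.42*7.76^i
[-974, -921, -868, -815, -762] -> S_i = -974 + 53*i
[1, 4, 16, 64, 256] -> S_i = 1*4^i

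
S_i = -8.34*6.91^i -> [-8.34, -57.63, -398.22, -2751.69, -19014.21]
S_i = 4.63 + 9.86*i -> [4.63, 14.49, 24.35, 34.21, 44.07]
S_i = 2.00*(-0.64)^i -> [2.0, -1.28, 0.82, -0.52, 0.34]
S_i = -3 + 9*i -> [-3, 6, 15, 24, 33]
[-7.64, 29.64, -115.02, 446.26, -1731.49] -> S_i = -7.64*(-3.88)^i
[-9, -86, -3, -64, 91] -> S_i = Random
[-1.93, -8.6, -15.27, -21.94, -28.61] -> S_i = -1.93 + -6.67*i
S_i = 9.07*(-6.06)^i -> [9.07, -54.96, 333.08, -2018.48, 12232.01]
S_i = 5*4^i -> [5, 20, 80, 320, 1280]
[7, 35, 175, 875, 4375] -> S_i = 7*5^i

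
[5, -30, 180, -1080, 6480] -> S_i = 5*-6^i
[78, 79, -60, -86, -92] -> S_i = Random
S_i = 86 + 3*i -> [86, 89, 92, 95, 98]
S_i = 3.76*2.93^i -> [3.76, 11.02, 32.28, 94.58, 277.11]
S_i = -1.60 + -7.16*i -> [-1.6, -8.76, -15.92, -23.08, -30.24]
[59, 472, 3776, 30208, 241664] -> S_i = 59*8^i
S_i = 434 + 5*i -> [434, 439, 444, 449, 454]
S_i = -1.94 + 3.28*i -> [-1.94, 1.34, 4.62, 7.9, 11.18]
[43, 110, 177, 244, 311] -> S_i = 43 + 67*i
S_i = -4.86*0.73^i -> [-4.86, -3.55, -2.59, -1.89, -1.38]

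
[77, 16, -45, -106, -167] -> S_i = 77 + -61*i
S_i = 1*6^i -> [1, 6, 36, 216, 1296]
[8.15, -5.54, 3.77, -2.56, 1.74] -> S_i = 8.15*(-0.68)^i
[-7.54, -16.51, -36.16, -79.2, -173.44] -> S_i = -7.54*2.19^i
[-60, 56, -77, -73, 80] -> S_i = Random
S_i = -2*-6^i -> [-2, 12, -72, 432, -2592]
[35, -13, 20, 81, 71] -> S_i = Random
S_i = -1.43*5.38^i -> [-1.43, -7.69, -41.39, -222.68, -1198.02]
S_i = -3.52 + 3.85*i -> [-3.52, 0.33, 4.18, 8.03, 11.88]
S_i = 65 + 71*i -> [65, 136, 207, 278, 349]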